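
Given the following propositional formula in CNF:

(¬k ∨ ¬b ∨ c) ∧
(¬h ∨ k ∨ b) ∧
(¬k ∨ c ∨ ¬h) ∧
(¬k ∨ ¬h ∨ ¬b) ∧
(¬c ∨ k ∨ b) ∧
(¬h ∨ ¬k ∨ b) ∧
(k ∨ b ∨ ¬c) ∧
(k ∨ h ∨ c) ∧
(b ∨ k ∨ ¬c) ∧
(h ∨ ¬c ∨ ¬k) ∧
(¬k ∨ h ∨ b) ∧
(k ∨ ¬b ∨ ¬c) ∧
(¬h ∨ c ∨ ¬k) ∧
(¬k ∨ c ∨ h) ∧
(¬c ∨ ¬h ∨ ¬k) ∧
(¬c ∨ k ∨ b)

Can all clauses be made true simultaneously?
Yes

Yes, the formula is satisfiable.

One satisfying assignment is: c=False, k=False, b=True, h=True

Verification: With this assignment, all 16 clauses evaluate to true.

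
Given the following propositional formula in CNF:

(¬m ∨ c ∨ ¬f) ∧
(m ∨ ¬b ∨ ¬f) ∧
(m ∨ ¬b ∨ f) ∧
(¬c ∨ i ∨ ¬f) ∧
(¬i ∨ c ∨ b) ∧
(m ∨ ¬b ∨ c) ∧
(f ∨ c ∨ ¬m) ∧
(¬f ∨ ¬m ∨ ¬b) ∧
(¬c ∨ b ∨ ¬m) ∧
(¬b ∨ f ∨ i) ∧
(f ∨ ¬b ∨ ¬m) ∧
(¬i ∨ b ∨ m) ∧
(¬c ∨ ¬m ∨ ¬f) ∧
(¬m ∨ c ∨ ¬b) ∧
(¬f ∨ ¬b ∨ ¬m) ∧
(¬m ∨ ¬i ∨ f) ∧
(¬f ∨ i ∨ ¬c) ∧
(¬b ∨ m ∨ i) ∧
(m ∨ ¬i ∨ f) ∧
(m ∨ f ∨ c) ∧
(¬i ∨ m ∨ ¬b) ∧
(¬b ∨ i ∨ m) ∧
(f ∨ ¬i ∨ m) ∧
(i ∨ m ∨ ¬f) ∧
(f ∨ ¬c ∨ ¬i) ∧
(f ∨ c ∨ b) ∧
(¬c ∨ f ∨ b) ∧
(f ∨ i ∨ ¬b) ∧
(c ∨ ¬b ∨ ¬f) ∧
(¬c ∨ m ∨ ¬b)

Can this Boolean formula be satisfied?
No

No, the formula is not satisfiable.

No assignment of truth values to the variables can make all 30 clauses true simultaneously.

The formula is UNSAT (unsatisfiable).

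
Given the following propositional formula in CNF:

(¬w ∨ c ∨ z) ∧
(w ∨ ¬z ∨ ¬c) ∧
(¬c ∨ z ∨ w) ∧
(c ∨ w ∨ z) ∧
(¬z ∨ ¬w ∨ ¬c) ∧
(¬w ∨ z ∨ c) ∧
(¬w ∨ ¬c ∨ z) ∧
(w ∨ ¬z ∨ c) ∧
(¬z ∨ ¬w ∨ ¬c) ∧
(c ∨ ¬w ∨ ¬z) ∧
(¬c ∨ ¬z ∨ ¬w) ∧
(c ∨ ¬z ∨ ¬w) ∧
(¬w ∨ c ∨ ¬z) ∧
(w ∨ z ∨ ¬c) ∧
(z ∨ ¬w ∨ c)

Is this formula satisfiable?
No

No, the formula is not satisfiable.

No assignment of truth values to the variables can make all 15 clauses true simultaneously.

The formula is UNSAT (unsatisfiable).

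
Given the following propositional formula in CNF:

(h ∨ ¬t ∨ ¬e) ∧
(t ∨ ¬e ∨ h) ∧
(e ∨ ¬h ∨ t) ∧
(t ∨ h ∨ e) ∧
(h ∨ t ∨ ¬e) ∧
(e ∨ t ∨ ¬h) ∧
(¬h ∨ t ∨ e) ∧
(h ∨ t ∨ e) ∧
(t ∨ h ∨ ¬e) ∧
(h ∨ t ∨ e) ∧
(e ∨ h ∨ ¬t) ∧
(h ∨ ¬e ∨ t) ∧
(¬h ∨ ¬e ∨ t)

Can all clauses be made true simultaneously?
Yes

Yes, the formula is satisfiable.

One satisfying assignment is: e=True, h=True, t=True

Verification: With this assignment, all 13 clauses evaluate to true.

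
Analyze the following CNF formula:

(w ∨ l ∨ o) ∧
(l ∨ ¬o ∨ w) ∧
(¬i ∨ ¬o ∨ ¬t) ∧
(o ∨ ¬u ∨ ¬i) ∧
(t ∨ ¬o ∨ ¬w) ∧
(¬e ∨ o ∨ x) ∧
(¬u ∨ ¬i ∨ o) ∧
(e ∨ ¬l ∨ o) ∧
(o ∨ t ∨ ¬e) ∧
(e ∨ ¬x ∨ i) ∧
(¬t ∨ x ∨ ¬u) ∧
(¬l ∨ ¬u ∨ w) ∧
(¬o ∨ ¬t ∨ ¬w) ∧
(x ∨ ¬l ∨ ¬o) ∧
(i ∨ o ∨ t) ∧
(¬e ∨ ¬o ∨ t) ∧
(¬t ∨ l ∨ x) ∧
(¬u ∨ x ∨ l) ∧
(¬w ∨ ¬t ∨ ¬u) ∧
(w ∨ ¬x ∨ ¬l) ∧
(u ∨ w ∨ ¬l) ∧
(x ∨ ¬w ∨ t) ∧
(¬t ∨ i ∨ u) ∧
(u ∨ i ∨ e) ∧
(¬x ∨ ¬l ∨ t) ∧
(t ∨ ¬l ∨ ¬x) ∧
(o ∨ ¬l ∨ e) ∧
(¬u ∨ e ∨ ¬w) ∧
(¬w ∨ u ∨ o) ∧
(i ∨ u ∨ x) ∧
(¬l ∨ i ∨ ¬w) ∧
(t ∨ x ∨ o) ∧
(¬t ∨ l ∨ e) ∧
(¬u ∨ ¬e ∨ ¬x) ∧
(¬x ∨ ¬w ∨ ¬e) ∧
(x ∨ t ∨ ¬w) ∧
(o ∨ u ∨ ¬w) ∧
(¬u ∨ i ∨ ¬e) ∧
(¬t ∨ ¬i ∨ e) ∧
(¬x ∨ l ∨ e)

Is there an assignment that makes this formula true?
No

No, the formula is not satisfiable.

No assignment of truth values to the variables can make all 40 clauses true simultaneously.

The formula is UNSAT (unsatisfiable).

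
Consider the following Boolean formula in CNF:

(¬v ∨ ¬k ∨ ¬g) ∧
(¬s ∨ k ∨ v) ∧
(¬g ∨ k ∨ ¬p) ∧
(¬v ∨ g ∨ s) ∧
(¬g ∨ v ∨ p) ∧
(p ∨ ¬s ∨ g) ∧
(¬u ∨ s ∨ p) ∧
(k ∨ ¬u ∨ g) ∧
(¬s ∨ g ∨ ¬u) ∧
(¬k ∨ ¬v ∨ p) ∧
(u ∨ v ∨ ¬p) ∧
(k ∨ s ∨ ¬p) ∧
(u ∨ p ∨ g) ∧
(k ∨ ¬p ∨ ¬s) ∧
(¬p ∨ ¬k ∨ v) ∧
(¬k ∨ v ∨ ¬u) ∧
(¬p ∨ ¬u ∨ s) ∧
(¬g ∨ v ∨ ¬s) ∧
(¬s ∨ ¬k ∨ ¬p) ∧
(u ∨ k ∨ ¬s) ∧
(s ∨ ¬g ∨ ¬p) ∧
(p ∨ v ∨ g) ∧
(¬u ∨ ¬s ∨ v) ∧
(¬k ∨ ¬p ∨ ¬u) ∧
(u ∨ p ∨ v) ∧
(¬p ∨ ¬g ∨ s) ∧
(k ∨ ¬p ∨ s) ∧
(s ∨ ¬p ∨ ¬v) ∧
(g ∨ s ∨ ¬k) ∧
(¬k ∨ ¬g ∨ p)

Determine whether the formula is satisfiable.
Yes

Yes, the formula is satisfiable.

One satisfying assignment is: p=False, u=False, s=False, k=False, v=True, g=True

Verification: With this assignment, all 30 clauses evaluate to true.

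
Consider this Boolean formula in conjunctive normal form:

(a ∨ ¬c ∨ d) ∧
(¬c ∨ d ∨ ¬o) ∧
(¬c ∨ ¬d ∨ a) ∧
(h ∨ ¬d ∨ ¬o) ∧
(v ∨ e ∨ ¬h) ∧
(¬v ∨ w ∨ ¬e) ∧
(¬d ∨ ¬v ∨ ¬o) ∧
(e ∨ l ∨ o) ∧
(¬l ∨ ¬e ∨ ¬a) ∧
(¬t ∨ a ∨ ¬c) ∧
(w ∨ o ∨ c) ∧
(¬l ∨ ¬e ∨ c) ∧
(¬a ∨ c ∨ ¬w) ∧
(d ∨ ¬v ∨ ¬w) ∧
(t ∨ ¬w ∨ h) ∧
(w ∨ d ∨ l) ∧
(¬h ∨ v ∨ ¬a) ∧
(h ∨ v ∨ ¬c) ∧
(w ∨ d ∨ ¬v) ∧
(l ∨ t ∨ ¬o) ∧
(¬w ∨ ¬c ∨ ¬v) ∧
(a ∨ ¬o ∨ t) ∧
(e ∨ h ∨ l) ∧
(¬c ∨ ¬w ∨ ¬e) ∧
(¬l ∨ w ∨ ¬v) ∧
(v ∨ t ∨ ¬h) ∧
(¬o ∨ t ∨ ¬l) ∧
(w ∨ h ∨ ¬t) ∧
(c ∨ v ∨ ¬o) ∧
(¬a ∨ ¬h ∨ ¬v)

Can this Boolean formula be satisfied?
Yes

Yes, the formula is satisfiable.

One satisfying assignment is: c=False, d=True, t=False, h=True, l=False, v=True, a=False, w=True, e=True, o=False

Verification: With this assignment, all 30 clauses evaluate to true.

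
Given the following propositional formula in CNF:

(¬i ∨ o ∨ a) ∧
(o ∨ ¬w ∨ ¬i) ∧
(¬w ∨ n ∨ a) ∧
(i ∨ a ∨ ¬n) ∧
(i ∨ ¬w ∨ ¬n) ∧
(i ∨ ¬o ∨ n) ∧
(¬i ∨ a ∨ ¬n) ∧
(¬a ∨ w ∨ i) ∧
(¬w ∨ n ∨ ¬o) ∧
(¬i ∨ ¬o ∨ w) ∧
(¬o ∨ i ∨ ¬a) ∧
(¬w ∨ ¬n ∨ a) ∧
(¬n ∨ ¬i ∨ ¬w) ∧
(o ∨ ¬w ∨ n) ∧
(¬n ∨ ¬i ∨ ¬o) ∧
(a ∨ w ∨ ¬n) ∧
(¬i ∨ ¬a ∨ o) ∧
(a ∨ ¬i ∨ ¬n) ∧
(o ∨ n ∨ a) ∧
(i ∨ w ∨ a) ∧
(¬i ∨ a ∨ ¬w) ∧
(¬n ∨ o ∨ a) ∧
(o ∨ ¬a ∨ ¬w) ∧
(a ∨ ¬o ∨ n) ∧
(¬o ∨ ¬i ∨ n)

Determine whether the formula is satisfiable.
No

No, the formula is not satisfiable.

No assignment of truth values to the variables can make all 25 clauses true simultaneously.

The formula is UNSAT (unsatisfiable).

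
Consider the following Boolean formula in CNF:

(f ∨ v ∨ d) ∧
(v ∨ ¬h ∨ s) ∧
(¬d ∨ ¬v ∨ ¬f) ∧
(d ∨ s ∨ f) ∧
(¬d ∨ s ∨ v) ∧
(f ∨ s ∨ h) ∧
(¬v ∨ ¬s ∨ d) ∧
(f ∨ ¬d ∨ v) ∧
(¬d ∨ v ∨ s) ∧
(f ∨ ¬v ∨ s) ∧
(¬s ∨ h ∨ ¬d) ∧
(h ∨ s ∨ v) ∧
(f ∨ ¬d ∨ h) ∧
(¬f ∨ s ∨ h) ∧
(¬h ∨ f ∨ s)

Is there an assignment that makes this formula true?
Yes

Yes, the formula is satisfiable.

One satisfying assignment is: s=True, f=False, v=True, h=True, d=True

Verification: With this assignment, all 15 clauses evaluate to true.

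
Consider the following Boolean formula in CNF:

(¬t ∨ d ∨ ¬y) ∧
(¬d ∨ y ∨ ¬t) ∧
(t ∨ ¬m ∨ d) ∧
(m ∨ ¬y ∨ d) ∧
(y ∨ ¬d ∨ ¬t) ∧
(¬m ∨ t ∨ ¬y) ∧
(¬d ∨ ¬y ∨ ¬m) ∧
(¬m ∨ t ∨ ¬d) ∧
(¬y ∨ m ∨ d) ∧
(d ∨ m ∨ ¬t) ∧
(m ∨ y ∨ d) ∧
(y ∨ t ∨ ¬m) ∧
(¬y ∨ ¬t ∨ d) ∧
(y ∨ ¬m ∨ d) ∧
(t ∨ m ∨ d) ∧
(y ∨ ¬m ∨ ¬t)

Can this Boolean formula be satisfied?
Yes

Yes, the formula is satisfiable.

One satisfying assignment is: y=False, m=False, t=False, d=True

Verification: With this assignment, all 16 clauses evaluate to true.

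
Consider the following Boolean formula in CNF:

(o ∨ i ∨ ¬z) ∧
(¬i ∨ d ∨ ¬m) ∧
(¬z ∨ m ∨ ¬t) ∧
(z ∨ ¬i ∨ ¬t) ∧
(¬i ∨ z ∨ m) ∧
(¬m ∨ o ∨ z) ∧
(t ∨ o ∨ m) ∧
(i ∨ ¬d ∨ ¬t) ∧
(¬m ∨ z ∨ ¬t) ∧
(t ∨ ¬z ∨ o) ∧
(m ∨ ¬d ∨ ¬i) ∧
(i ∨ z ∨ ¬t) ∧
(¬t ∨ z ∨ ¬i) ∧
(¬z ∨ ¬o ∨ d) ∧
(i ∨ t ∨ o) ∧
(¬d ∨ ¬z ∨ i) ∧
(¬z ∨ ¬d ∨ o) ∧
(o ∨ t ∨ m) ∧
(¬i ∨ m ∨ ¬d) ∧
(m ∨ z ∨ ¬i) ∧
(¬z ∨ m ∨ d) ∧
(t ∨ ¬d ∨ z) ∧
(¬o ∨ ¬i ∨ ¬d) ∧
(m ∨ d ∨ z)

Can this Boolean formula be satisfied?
Yes

Yes, the formula is satisfiable.

One satisfying assignment is: d=False, m=True, o=True, z=False, i=False, t=False

Verification: With this assignment, all 24 clauses evaluate to true.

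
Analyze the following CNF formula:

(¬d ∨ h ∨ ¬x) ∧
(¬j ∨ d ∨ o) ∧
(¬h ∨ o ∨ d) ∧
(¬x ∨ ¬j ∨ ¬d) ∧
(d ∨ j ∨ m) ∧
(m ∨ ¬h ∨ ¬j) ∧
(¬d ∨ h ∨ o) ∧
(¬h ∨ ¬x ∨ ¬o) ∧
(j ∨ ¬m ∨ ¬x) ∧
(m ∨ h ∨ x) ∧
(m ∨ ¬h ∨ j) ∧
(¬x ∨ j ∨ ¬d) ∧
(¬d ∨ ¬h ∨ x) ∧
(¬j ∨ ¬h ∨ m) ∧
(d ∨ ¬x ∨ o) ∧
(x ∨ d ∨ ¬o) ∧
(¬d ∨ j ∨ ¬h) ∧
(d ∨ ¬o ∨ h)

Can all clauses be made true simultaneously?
Yes

Yes, the formula is satisfiable.

One satisfying assignment is: x=False, h=False, d=False, m=True, j=False, o=False

Verification: With this assignment, all 18 clauses evaluate to true.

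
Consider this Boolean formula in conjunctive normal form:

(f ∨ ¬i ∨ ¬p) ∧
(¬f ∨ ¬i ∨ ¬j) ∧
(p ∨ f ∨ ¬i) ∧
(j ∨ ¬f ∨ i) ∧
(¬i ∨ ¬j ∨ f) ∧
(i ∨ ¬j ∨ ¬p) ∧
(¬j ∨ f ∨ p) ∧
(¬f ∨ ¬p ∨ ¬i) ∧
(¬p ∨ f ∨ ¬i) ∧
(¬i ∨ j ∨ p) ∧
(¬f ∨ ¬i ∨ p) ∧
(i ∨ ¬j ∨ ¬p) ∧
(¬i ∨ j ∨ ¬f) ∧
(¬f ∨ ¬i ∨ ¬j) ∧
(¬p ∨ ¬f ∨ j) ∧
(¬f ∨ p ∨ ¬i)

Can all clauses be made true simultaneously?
Yes

Yes, the formula is satisfiable.

One satisfying assignment is: p=False, f=False, i=False, j=False

Verification: With this assignment, all 16 clauses evaluate to true.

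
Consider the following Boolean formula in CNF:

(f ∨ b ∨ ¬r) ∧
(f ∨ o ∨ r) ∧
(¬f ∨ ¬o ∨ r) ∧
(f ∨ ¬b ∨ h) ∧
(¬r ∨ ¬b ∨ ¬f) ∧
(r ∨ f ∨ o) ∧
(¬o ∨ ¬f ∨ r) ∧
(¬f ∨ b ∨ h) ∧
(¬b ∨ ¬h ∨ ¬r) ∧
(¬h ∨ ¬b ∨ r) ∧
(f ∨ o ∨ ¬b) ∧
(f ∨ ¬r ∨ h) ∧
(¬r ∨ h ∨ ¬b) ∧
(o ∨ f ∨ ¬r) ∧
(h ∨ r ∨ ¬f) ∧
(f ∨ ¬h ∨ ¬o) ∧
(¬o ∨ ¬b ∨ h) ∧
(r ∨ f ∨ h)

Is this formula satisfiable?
Yes

Yes, the formula is satisfiable.

One satisfying assignment is: b=False, f=True, h=True, r=False, o=False

Verification: With this assignment, all 18 clauses evaluate to true.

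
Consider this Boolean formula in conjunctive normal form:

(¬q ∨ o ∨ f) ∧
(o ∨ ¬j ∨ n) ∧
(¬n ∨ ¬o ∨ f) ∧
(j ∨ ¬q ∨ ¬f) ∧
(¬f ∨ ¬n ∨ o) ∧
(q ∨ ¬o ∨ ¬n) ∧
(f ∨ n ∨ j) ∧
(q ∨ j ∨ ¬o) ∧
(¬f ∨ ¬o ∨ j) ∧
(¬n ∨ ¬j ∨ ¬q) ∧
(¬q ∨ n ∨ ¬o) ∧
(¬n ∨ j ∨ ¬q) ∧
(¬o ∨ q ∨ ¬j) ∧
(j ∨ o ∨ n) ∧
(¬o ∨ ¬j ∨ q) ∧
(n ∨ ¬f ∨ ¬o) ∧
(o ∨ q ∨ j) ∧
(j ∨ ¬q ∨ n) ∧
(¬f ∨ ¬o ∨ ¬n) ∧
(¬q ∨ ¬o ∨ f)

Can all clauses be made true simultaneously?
Yes

Yes, the formula is satisfiable.

One satisfying assignment is: n=True, q=False, j=True, f=False, o=False

Verification: With this assignment, all 20 clauses evaluate to true.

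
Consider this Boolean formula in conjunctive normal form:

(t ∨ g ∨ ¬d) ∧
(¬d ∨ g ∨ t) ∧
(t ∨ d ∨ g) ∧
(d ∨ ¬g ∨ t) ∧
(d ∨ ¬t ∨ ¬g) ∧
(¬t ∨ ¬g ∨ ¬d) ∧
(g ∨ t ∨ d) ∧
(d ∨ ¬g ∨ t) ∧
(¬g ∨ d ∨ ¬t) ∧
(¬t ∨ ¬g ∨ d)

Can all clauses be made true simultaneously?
Yes

Yes, the formula is satisfiable.

One satisfying assignment is: d=True, g=True, t=False

Verification: With this assignment, all 10 clauses evaluate to true.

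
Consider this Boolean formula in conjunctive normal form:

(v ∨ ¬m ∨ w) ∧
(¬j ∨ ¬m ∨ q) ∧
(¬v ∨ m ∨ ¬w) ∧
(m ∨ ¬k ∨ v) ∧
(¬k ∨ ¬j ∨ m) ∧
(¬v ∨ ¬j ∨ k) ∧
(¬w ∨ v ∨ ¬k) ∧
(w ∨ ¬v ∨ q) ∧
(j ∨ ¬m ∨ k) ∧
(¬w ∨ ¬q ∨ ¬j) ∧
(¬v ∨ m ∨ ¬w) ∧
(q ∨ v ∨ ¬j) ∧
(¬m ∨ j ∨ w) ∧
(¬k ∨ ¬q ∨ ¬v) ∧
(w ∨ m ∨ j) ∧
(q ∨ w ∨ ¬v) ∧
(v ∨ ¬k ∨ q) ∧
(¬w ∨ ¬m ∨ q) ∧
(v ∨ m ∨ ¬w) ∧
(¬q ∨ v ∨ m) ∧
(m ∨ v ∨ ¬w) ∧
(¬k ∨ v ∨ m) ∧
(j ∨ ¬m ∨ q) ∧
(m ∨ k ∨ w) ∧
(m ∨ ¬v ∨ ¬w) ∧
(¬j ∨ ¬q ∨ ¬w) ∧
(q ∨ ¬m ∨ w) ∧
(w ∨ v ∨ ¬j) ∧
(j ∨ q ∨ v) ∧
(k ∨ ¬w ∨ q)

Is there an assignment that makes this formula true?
No

No, the formula is not satisfiable.

No assignment of truth values to the variables can make all 30 clauses true simultaneously.

The formula is UNSAT (unsatisfiable).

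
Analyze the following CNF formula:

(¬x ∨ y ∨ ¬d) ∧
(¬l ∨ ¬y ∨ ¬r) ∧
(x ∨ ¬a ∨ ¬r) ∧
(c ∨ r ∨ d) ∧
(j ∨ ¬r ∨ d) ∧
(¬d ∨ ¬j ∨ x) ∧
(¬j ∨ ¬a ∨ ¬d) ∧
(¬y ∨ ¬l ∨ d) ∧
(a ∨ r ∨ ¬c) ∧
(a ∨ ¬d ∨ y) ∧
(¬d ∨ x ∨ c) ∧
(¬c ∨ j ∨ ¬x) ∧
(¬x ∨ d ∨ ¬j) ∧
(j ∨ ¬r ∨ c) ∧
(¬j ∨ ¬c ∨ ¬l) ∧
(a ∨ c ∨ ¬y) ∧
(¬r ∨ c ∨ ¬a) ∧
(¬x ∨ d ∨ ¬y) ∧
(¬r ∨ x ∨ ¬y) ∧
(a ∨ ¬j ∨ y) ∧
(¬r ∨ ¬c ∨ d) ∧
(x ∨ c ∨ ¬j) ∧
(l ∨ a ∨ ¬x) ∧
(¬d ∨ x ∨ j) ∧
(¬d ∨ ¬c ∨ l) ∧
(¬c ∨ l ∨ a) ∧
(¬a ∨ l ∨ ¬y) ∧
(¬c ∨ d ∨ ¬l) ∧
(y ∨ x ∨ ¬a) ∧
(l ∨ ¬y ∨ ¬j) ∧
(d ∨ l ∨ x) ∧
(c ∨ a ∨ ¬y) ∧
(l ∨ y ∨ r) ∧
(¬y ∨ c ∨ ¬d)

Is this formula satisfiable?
No

No, the formula is not satisfiable.

No assignment of truth values to the variables can make all 34 clauses true simultaneously.

The formula is UNSAT (unsatisfiable).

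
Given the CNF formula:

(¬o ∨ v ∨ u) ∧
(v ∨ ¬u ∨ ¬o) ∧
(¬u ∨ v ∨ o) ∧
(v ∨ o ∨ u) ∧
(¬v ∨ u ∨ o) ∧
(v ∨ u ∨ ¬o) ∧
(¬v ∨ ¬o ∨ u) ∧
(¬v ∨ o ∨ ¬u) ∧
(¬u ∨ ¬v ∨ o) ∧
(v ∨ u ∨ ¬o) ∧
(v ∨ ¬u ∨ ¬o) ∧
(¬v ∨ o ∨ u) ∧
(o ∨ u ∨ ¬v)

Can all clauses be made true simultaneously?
Yes

Yes, the formula is satisfiable.

One satisfying assignment is: o=True, v=True, u=True

Verification: With this assignment, all 13 clauses evaluate to true.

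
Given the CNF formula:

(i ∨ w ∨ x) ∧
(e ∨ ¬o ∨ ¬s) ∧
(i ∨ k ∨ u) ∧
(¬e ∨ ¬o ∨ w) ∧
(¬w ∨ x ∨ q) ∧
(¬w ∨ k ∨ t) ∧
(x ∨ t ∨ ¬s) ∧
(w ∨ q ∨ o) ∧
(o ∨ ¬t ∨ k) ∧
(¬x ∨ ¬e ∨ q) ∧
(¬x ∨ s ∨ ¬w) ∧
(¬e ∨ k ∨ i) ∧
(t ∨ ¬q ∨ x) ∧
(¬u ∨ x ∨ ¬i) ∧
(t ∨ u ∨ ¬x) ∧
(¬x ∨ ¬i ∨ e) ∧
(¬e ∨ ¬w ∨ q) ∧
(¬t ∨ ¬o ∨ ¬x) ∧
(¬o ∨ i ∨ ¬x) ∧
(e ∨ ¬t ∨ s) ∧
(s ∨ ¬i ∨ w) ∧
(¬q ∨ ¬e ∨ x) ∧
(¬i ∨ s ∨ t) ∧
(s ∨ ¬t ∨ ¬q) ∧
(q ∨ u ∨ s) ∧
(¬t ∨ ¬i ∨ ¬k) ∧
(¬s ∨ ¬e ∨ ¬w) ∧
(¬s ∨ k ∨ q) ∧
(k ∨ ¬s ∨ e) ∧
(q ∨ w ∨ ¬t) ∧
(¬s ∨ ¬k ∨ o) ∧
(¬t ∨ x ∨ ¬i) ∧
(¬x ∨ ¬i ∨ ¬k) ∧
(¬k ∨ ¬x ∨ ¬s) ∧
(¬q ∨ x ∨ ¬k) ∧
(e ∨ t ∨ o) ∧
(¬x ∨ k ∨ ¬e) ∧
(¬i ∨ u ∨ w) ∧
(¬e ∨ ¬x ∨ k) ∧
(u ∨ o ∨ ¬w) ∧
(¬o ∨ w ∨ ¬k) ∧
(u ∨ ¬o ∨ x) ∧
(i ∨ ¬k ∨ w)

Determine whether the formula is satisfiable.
No

No, the formula is not satisfiable.

No assignment of truth values to the variables can make all 43 clauses true simultaneously.

The formula is UNSAT (unsatisfiable).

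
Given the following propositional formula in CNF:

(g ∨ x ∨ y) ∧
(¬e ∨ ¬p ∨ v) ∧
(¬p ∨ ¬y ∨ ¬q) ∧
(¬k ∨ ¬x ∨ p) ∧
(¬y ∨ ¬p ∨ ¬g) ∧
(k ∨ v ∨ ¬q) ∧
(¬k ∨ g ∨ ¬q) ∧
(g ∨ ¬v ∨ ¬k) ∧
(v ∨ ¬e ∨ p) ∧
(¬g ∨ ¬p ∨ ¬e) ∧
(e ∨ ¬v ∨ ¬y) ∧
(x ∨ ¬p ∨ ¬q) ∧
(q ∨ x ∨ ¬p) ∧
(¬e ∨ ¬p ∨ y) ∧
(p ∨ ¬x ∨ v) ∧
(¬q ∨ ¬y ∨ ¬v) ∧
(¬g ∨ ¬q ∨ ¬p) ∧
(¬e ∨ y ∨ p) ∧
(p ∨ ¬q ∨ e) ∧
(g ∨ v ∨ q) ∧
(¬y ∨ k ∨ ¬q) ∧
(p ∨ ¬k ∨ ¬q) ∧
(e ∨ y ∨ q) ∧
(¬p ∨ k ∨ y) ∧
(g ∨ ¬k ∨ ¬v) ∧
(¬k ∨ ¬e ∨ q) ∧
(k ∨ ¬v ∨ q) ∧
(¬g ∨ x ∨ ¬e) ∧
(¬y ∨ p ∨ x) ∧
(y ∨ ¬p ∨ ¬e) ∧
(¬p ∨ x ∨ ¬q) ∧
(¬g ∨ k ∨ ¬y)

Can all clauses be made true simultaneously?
No

No, the formula is not satisfiable.

No assignment of truth values to the variables can make all 32 clauses true simultaneously.

The formula is UNSAT (unsatisfiable).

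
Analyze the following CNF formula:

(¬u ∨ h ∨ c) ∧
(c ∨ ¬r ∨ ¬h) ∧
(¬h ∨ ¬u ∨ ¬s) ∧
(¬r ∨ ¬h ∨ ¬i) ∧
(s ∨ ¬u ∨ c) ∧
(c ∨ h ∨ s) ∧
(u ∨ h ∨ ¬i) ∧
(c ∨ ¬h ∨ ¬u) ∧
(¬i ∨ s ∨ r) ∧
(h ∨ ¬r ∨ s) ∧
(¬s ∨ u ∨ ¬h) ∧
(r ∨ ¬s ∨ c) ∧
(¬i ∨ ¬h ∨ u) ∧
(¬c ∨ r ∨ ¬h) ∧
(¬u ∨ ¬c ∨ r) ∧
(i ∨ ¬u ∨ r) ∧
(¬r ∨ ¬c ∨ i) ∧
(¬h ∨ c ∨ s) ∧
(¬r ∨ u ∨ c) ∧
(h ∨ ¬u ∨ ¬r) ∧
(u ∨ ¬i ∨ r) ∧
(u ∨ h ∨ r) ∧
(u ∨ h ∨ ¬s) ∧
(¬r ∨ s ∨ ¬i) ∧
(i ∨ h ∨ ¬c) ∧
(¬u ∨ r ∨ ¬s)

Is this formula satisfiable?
No

No, the formula is not satisfiable.

No assignment of truth values to the variables can make all 26 clauses true simultaneously.

The formula is UNSAT (unsatisfiable).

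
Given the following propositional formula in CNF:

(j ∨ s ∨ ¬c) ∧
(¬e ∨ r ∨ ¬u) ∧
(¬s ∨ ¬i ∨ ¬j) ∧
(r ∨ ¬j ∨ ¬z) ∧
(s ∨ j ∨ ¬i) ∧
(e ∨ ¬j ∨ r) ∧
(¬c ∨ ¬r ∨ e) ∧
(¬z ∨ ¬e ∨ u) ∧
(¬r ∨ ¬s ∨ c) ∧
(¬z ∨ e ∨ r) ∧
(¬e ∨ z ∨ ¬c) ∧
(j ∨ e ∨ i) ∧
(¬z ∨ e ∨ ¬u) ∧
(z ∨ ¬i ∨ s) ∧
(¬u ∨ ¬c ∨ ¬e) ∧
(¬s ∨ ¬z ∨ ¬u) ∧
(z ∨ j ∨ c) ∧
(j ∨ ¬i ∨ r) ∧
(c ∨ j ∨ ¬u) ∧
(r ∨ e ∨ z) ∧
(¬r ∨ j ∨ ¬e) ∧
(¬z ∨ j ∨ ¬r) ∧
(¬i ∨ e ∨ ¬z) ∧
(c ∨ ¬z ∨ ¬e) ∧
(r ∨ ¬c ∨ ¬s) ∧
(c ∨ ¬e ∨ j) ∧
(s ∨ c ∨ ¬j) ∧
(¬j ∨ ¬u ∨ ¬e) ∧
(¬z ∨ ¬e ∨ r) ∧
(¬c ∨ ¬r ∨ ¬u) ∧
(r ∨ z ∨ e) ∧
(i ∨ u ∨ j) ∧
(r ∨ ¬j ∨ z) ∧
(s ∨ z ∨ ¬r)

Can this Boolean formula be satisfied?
No

No, the formula is not satisfiable.

No assignment of truth values to the variables can make all 34 clauses true simultaneously.

The formula is UNSAT (unsatisfiable).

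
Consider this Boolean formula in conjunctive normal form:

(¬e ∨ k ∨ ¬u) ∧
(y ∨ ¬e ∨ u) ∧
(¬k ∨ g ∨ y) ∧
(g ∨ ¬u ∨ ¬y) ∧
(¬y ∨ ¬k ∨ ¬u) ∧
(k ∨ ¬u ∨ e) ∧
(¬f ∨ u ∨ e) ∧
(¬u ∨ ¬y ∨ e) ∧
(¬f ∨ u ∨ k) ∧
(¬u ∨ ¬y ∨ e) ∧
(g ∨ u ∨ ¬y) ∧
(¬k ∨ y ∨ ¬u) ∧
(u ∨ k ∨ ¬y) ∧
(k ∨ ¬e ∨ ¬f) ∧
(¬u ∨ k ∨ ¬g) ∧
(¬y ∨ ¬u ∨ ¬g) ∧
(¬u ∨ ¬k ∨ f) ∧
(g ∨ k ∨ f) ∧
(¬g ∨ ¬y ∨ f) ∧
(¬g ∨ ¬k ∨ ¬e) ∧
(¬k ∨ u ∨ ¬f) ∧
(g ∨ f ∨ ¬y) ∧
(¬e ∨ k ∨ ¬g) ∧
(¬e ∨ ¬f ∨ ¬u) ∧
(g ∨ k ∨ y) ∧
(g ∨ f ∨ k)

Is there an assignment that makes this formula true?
Yes

Yes, the formula is satisfiable.

One satisfying assignment is: e=False, g=True, u=False, k=True, f=False, y=False

Verification: With this assignment, all 26 clauses evaluate to true.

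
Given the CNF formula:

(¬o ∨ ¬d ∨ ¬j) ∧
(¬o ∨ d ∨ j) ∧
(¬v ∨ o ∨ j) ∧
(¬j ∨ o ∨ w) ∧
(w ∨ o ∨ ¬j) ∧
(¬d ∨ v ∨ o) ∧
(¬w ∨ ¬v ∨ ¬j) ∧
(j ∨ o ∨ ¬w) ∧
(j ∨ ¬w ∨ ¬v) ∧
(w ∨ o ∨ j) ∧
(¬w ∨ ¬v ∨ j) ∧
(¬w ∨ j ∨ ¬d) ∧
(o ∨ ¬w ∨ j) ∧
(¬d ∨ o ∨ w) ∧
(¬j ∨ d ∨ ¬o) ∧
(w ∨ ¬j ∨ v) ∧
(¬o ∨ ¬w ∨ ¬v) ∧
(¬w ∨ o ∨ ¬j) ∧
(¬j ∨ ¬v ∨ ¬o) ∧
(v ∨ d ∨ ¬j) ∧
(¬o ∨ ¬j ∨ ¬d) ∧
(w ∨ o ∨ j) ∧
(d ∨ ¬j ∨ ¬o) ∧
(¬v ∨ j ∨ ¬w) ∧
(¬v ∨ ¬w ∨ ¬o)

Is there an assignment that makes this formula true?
Yes

Yes, the formula is satisfiable.

One satisfying assignment is: j=False, v=False, d=True, o=True, w=False

Verification: With this assignment, all 25 clauses evaluate to true.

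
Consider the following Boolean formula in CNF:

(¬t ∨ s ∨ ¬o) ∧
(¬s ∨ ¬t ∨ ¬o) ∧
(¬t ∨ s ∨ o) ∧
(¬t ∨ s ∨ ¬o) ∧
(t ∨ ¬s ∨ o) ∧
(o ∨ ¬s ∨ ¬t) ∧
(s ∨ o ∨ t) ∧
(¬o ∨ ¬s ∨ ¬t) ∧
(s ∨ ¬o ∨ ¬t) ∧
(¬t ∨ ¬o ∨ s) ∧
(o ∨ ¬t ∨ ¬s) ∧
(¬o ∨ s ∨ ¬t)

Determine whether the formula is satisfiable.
Yes

Yes, the formula is satisfiable.

One satisfying assignment is: o=True, t=False, s=True

Verification: With this assignment, all 12 clauses evaluate to true.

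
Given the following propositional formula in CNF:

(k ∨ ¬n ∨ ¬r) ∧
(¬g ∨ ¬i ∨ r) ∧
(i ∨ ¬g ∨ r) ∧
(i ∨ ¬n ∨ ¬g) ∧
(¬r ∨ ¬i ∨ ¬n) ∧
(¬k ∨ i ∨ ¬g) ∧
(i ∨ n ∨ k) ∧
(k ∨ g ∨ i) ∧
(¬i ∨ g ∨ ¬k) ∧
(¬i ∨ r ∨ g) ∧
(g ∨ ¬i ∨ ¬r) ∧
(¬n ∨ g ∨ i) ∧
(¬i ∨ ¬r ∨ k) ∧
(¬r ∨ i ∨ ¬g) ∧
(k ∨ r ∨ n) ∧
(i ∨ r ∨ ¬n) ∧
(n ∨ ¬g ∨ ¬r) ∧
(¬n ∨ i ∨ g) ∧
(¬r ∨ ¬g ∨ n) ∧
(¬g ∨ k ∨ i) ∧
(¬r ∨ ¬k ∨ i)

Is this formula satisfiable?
Yes

Yes, the formula is satisfiable.

One satisfying assignment is: g=False, k=True, i=False, n=False, r=False

Verification: With this assignment, all 21 clauses evaluate to true.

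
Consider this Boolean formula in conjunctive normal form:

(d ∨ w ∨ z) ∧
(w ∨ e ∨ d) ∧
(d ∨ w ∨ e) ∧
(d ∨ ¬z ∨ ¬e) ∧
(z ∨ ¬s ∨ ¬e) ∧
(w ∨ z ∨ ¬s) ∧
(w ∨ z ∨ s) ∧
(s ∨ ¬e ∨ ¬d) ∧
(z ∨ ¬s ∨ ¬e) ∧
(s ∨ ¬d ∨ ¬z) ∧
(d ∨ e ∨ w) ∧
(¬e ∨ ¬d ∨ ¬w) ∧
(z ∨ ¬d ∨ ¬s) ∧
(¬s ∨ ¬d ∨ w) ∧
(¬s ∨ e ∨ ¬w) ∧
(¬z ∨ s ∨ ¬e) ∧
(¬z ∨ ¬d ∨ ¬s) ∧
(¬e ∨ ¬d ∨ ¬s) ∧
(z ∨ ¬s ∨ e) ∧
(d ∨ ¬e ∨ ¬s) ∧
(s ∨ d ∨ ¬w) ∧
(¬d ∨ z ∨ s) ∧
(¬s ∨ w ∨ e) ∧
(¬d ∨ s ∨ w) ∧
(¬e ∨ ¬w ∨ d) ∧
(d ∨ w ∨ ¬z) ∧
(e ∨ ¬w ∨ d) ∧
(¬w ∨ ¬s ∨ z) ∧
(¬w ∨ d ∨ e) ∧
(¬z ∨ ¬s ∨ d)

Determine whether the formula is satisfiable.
No

No, the formula is not satisfiable.

No assignment of truth values to the variables can make all 30 clauses true simultaneously.

The formula is UNSAT (unsatisfiable).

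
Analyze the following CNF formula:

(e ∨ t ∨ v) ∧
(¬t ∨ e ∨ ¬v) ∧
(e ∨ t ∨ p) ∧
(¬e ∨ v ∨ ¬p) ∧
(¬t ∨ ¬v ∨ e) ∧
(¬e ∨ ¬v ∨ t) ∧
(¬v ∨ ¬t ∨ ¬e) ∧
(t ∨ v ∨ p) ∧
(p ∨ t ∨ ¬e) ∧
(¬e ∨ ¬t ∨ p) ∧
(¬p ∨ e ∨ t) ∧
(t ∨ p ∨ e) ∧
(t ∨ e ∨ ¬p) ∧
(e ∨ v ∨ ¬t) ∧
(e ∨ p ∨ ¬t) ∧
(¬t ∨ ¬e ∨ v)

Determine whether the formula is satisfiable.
No

No, the formula is not satisfiable.

No assignment of truth values to the variables can make all 16 clauses true simultaneously.

The formula is UNSAT (unsatisfiable).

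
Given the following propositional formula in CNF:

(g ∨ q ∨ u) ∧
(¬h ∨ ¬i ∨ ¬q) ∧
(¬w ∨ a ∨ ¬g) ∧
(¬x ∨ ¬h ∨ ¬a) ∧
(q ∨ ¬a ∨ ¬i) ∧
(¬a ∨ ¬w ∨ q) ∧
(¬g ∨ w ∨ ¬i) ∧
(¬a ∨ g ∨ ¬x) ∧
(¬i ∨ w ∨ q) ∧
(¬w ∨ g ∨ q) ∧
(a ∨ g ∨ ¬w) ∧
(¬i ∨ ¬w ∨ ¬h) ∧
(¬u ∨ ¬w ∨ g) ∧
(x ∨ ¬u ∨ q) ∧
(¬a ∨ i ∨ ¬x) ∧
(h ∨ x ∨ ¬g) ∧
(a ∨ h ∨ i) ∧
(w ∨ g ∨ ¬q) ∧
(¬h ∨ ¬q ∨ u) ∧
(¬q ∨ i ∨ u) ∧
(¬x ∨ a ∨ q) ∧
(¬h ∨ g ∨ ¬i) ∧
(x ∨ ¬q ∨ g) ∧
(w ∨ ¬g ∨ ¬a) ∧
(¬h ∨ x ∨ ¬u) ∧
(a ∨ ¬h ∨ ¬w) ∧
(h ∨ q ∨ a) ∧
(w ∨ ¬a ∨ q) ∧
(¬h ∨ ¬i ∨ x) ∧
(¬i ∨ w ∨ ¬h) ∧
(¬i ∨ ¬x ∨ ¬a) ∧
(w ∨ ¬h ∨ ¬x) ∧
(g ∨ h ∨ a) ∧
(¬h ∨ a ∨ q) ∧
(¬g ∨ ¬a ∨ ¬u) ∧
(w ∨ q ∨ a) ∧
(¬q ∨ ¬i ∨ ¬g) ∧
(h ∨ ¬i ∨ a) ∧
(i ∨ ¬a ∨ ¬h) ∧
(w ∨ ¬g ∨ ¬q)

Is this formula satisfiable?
No

No, the formula is not satisfiable.

No assignment of truth values to the variables can make all 40 clauses true simultaneously.

The formula is UNSAT (unsatisfiable).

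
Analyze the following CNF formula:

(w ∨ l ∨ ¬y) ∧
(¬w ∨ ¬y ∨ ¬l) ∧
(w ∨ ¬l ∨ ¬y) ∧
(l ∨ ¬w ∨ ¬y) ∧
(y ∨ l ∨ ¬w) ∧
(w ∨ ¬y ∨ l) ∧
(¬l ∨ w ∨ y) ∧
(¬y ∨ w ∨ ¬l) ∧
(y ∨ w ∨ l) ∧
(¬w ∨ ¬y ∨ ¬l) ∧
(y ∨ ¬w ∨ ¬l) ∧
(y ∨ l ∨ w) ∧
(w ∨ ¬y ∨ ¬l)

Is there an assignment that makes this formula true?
No

No, the formula is not satisfiable.

No assignment of truth values to the variables can make all 13 clauses true simultaneously.

The formula is UNSAT (unsatisfiable).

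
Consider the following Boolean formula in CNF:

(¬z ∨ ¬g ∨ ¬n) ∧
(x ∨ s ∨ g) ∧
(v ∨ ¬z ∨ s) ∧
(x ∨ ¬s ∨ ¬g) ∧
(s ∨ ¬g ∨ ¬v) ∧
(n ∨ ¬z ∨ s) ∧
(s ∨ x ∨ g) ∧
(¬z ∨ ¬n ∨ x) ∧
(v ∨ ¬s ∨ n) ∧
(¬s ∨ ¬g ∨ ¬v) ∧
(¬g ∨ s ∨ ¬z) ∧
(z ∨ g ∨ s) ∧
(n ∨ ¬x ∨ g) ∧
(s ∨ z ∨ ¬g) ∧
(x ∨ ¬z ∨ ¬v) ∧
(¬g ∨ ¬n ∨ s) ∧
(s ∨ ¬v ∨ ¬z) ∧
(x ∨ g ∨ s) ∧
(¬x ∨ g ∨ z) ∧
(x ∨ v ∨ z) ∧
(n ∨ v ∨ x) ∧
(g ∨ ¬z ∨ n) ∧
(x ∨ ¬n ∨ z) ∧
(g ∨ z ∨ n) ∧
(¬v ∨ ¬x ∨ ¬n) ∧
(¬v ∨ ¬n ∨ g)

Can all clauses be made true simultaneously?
Yes

Yes, the formula is satisfiable.

One satisfying assignment is: x=True, n=True, g=False, v=False, z=True, s=True

Verification: With this assignment, all 26 clauses evaluate to true.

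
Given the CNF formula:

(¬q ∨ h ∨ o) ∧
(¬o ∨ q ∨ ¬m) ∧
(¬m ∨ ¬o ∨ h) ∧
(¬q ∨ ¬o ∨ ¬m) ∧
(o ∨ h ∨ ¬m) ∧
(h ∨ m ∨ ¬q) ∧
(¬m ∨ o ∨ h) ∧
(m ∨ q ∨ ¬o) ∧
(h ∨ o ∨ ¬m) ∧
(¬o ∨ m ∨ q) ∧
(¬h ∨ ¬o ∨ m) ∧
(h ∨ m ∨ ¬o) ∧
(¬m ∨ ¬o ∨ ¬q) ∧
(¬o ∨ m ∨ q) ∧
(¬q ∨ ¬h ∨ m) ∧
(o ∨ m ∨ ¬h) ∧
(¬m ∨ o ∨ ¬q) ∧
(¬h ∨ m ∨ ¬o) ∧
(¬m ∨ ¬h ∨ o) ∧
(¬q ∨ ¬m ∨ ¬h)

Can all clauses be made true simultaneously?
Yes

Yes, the formula is satisfiable.

One satisfying assignment is: m=False, q=False, h=False, o=False

Verification: With this assignment, all 20 clauses evaluate to true.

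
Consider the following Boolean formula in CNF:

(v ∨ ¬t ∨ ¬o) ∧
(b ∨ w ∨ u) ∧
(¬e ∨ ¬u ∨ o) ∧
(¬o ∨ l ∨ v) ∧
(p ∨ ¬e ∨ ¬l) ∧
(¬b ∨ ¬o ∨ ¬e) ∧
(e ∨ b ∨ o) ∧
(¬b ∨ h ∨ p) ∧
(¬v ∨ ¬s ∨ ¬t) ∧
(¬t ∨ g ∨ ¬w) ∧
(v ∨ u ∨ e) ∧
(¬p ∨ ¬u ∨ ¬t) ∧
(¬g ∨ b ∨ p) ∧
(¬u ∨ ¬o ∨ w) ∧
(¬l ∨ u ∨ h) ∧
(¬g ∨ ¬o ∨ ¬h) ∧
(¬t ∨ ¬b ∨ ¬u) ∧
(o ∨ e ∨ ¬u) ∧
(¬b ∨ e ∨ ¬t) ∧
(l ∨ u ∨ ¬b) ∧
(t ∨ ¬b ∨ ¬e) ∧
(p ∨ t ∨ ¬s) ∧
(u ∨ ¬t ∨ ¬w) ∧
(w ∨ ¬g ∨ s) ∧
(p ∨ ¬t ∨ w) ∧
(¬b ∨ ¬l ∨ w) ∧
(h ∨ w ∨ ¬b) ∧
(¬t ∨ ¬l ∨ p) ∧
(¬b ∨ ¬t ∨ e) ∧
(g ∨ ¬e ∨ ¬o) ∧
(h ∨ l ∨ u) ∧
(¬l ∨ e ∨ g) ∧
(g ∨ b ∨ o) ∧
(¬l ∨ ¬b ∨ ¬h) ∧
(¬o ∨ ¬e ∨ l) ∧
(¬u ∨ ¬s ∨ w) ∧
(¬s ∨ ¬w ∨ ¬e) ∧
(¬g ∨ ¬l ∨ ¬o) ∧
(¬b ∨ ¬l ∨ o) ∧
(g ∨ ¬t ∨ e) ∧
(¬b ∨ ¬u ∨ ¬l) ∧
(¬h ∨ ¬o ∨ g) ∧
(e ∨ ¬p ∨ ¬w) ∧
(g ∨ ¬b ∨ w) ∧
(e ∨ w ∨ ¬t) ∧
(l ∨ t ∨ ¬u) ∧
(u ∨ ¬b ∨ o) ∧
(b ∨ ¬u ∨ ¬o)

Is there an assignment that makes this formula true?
Yes

Yes, the formula is satisfiable.

One satisfying assignment is: u=False, p=True, v=True, t=False, e=True, o=False, g=True, w=True, s=False, l=False, b=False, h=True

Verification: With this assignment, all 48 clauses evaluate to true.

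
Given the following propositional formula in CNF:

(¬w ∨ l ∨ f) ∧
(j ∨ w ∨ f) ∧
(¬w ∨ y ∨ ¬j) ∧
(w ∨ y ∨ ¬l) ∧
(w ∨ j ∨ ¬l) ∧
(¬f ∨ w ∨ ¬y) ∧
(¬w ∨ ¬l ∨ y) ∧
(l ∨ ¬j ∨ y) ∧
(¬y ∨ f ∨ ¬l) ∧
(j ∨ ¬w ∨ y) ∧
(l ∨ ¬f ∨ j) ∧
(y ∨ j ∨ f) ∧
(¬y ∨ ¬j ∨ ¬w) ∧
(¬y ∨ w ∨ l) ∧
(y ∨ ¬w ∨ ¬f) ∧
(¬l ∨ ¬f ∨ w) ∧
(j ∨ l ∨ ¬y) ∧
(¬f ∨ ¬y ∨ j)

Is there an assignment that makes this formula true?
No

No, the formula is not satisfiable.

No assignment of truth values to the variables can make all 18 clauses true simultaneously.

The formula is UNSAT (unsatisfiable).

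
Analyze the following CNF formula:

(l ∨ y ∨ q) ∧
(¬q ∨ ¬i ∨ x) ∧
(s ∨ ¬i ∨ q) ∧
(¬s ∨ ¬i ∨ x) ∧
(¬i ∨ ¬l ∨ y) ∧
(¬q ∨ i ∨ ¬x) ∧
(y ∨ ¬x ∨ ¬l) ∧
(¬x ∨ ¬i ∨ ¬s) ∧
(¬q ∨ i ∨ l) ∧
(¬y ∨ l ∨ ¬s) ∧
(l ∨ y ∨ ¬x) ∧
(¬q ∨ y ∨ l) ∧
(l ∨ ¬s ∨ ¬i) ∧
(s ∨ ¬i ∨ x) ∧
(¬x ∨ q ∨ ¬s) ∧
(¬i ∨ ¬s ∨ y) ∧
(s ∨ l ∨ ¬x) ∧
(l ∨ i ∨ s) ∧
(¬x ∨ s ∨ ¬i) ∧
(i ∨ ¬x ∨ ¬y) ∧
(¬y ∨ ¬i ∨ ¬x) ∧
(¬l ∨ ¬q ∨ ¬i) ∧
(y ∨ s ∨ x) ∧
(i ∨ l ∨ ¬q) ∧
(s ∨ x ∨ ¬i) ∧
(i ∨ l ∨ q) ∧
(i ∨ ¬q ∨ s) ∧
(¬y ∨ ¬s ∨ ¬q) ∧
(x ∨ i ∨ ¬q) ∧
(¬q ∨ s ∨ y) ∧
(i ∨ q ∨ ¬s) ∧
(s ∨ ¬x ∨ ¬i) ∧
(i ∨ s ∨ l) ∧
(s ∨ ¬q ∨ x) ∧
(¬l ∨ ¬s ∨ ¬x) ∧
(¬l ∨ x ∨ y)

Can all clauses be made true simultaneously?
Yes

Yes, the formula is satisfiable.

One satisfying assignment is: i=False, s=False, l=True, y=True, q=False, x=False

Verification: With this assignment, all 36 clauses evaluate to true.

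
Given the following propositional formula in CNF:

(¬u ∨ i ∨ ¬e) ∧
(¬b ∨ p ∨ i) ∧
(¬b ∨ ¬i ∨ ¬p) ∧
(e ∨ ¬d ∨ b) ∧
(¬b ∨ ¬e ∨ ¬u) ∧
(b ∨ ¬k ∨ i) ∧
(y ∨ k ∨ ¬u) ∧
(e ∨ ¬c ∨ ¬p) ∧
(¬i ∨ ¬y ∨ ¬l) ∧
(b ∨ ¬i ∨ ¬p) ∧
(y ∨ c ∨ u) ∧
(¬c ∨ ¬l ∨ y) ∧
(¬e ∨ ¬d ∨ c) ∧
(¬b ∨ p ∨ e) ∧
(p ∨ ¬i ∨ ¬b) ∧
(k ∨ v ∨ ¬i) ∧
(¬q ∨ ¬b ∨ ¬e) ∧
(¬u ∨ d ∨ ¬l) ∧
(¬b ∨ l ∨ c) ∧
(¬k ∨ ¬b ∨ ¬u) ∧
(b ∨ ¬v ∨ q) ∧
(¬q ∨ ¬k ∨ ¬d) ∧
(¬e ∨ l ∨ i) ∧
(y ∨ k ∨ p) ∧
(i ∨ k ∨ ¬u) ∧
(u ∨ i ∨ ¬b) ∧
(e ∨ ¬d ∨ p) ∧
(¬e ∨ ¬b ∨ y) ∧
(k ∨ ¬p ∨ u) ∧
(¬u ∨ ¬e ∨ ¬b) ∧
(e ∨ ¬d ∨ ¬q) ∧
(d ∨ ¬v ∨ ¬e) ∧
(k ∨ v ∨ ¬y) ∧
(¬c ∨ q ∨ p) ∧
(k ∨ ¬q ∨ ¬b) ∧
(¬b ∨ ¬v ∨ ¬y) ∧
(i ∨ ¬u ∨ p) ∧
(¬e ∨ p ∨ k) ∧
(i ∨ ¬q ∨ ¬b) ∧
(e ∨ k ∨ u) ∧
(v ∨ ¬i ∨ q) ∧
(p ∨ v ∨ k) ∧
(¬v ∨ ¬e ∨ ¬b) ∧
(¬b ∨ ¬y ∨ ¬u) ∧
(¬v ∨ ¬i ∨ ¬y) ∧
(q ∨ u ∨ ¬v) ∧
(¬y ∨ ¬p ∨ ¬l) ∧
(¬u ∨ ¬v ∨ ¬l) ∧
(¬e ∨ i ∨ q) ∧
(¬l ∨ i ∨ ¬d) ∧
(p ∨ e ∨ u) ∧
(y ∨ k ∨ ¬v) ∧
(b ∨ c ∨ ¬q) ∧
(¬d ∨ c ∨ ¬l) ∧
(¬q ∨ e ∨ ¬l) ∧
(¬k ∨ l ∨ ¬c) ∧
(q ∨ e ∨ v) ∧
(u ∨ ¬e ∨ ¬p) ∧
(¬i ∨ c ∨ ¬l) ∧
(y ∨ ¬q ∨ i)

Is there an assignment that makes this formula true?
No

No, the formula is not satisfiable.

No assignment of truth values to the variables can make all 60 clauses true simultaneously.

The formula is UNSAT (unsatisfiable).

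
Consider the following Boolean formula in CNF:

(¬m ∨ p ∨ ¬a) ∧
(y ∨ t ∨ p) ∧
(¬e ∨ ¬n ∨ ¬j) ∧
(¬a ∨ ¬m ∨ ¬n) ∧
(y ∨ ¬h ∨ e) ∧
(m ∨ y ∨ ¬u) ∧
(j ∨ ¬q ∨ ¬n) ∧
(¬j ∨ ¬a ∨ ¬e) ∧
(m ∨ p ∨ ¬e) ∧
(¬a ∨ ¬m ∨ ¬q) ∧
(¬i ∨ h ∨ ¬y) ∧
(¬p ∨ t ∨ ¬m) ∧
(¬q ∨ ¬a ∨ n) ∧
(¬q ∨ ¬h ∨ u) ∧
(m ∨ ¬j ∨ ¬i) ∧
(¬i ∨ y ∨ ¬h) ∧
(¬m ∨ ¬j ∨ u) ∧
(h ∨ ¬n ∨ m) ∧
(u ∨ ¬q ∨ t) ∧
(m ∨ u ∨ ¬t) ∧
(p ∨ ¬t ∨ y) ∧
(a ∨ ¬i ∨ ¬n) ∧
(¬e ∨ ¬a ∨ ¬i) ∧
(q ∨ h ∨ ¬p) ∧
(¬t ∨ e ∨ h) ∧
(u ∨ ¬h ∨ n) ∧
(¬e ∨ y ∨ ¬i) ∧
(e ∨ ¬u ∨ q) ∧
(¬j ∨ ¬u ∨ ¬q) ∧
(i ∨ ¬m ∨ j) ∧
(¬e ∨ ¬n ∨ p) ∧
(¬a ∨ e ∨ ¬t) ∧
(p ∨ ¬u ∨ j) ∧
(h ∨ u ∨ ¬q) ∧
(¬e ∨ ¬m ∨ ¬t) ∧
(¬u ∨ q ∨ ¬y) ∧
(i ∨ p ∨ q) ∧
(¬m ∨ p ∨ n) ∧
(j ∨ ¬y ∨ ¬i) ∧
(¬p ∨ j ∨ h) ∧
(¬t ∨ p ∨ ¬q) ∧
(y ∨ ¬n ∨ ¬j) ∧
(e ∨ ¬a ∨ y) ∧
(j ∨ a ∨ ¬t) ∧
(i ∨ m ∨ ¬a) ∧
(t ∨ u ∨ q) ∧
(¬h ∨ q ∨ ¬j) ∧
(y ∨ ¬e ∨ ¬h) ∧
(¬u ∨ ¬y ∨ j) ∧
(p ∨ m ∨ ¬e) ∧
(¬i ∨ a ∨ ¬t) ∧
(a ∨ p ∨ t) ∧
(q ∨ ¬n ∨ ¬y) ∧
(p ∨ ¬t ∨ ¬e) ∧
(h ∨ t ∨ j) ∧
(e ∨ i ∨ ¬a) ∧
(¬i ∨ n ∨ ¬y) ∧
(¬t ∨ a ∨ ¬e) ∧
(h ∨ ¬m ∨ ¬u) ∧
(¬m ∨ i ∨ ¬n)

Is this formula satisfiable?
No

No, the formula is not satisfiable.

No assignment of truth values to the variables can make all 60 clauses true simultaneously.

The formula is UNSAT (unsatisfiable).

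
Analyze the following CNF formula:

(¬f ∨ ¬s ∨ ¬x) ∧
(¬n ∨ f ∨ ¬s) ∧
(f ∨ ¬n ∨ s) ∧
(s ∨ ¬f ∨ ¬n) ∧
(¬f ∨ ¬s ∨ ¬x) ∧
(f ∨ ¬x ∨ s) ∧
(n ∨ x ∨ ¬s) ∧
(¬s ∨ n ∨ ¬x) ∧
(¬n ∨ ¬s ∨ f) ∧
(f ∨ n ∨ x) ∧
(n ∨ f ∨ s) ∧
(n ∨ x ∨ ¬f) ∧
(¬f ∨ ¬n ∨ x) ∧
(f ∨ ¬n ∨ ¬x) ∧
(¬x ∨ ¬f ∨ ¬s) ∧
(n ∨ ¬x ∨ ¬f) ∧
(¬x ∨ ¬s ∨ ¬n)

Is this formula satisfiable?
No

No, the formula is not satisfiable.

No assignment of truth values to the variables can make all 17 clauses true simultaneously.

The formula is UNSAT (unsatisfiable).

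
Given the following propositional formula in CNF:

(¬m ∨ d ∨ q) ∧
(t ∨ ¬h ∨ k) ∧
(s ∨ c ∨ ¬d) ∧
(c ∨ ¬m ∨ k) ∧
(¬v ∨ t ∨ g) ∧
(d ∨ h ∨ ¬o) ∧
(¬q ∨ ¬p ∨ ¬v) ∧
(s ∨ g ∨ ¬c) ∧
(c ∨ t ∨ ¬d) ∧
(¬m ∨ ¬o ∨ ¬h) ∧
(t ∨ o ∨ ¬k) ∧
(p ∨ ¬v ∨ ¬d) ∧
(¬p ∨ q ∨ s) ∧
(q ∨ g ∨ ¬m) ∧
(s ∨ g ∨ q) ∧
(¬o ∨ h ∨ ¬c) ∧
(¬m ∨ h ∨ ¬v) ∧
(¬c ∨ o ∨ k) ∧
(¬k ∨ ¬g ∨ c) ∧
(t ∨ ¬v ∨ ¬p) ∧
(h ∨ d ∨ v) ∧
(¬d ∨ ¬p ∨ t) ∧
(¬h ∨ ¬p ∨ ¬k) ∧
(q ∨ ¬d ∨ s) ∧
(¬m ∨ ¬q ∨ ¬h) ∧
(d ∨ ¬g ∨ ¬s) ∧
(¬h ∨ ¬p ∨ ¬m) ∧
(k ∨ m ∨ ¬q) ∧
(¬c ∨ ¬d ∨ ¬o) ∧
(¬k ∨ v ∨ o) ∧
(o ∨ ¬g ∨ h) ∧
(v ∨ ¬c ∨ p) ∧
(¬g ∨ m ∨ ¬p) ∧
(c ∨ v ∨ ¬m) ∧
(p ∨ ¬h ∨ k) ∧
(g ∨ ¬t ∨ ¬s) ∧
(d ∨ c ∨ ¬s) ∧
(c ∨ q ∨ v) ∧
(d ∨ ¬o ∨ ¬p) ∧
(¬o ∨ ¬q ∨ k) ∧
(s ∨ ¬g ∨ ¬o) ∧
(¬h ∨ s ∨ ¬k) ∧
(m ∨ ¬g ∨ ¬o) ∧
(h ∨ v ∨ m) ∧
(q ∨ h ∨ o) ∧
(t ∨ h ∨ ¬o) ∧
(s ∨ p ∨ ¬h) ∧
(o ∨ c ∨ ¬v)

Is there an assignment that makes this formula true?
No

No, the formula is not satisfiable.

No assignment of truth values to the variables can make all 48 clauses true simultaneously.

The formula is UNSAT (unsatisfiable).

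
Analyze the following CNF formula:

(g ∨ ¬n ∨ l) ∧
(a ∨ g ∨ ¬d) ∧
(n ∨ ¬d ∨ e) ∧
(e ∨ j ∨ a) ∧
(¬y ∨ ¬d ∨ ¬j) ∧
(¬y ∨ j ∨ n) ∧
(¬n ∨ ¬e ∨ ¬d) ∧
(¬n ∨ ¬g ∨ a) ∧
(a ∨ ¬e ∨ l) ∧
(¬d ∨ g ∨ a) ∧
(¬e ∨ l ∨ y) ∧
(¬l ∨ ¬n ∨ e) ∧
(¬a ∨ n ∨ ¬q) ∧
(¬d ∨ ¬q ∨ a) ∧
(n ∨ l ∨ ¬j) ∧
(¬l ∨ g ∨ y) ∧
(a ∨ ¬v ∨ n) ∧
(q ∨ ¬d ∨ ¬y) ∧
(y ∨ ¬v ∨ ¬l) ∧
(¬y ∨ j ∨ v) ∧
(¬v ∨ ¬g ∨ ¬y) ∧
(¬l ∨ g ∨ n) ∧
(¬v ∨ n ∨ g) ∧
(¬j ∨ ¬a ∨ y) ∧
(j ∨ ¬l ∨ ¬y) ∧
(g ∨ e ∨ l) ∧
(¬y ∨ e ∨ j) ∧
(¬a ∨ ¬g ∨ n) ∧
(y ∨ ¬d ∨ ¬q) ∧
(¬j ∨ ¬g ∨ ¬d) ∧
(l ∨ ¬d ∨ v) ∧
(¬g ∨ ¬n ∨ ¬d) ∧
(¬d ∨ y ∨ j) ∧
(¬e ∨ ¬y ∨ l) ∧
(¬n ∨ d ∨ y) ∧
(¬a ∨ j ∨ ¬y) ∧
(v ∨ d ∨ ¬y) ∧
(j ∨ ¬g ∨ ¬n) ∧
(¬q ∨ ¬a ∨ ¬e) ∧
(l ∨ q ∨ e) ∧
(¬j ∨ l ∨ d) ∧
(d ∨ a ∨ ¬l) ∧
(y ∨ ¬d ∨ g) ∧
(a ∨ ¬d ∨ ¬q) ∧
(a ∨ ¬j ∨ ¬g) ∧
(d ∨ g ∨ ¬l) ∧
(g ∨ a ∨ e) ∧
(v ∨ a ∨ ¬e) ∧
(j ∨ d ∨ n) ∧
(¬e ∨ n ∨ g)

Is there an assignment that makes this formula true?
No

No, the formula is not satisfiable.

No assignment of truth values to the variables can make all 50 clauses true simultaneously.

The formula is UNSAT (unsatisfiable).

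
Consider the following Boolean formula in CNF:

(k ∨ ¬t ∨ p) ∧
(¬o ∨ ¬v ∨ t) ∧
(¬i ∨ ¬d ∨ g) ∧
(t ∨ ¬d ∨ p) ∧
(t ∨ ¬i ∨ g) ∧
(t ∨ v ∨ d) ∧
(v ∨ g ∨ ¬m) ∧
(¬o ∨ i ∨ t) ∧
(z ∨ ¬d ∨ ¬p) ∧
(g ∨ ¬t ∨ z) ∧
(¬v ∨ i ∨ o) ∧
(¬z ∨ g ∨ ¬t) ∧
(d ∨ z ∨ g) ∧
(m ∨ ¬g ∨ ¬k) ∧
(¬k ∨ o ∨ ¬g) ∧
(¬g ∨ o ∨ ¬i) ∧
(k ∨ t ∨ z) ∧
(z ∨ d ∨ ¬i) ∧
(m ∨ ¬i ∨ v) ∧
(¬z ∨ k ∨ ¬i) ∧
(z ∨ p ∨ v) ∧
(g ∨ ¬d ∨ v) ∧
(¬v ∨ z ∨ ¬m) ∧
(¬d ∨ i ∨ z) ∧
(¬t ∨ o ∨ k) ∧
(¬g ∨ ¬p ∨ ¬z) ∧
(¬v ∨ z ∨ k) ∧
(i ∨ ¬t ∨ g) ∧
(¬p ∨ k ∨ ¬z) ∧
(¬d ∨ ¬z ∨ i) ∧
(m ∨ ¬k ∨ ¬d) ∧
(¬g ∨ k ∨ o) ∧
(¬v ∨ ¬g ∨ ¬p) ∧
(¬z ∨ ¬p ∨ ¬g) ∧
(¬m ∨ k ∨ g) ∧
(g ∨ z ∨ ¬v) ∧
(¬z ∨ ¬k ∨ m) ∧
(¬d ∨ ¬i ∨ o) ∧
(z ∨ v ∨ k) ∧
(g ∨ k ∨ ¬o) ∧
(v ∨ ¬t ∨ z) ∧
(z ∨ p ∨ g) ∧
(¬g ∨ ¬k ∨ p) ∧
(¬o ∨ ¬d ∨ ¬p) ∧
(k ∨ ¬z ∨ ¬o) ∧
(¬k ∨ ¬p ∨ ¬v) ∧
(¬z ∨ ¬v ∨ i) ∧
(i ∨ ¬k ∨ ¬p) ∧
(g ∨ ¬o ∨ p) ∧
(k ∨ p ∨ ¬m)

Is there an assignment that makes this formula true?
No

No, the formula is not satisfiable.

No assignment of truth values to the variables can make all 50 clauses true simultaneously.

The formula is UNSAT (unsatisfiable).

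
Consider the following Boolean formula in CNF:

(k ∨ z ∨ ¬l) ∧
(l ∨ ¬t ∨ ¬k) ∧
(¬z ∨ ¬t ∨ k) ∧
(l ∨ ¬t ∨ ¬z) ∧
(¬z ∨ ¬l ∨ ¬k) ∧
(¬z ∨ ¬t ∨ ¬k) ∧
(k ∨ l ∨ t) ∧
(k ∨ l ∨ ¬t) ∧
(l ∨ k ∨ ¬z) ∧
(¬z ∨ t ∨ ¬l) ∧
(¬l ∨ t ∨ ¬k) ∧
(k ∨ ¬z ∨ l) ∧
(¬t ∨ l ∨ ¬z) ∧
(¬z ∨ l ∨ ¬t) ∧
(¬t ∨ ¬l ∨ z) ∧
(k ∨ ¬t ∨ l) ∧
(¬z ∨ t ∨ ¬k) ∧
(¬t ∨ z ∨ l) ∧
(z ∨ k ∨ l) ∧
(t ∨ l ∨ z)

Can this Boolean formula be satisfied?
No

No, the formula is not satisfiable.

No assignment of truth values to the variables can make all 20 clauses true simultaneously.

The formula is UNSAT (unsatisfiable).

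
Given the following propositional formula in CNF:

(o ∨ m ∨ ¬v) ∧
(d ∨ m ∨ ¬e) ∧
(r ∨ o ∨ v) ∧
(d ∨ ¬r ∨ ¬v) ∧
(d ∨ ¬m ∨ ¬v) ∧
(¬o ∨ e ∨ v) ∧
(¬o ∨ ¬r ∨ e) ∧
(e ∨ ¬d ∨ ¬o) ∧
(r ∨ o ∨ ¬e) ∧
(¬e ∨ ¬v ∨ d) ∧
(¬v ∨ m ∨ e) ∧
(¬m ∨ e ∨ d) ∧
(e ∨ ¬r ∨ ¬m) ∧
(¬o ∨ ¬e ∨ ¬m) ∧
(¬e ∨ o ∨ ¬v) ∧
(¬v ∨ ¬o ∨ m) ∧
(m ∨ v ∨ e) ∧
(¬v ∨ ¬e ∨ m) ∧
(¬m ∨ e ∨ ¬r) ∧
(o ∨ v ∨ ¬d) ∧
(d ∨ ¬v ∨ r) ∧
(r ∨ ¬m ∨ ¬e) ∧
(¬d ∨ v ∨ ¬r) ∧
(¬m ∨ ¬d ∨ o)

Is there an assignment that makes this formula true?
Yes

Yes, the formula is satisfiable.

One satisfying assignment is: e=True, o=True, d=True, m=False, v=False, r=False

Verification: With this assignment, all 24 clauses evaluate to true.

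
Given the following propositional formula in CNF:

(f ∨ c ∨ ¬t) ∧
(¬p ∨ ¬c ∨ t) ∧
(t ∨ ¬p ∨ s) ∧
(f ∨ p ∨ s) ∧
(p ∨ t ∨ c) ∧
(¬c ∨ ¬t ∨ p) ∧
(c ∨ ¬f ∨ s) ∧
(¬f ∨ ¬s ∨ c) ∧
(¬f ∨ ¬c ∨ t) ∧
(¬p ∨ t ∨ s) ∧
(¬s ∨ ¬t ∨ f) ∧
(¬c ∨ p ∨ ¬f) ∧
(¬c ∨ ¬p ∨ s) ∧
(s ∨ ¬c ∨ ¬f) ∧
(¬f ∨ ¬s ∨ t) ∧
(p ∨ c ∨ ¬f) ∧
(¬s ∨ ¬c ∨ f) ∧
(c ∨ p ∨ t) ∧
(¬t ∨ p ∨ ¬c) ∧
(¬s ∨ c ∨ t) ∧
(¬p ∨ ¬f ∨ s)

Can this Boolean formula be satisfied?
Yes

Yes, the formula is satisfiable.

One satisfying assignment is: s=True, f=True, p=True, t=True, c=True

Verification: With this assignment, all 21 clauses evaluate to true.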